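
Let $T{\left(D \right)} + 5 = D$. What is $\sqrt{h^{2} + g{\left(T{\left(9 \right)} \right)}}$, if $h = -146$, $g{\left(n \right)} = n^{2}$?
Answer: $2 \sqrt{5333} \approx 146.05$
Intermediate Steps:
$T{\left(D \right)} = -5 + D$
$\sqrt{h^{2} + g{\left(T{\left(9 \right)} \right)}} = \sqrt{\left(-146\right)^{2} + \left(-5 + 9\right)^{2}} = \sqrt{21316 + 4^{2}} = \sqrt{21316 + 16} = \sqrt{21332} = 2 \sqrt{5333}$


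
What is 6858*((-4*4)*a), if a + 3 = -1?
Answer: 438912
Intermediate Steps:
a = -4 (a = -3 - 1 = -4)
6858*((-4*4)*a) = 6858*(-4*4*(-4)) = 6858*(-16*(-4)) = 6858*64 = 438912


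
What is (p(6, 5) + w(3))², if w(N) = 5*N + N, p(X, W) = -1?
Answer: 289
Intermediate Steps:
w(N) = 6*N
(p(6, 5) + w(3))² = (-1 + 6*3)² = (-1 + 18)² = 17² = 289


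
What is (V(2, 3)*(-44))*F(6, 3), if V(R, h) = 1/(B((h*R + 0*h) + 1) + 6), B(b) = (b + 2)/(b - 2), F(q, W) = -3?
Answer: 220/13 ≈ 16.923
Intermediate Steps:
B(b) = (2 + b)/(-2 + b)
V(R, h) = 1/(6 + (3 + R*h)/(-1 + R*h)) (V(R, h) = 1/((2 + ((h*R + 0*h) + 1))/(-2 + ((h*R + 0*h) + 1)) + 6) = 1/((2 + ((R*h + 0) + 1))/(-2 + ((R*h + 0) + 1)) + 6) = 1/((2 + (R*h + 1))/(-2 + (R*h + 1)) + 6) = 1/((2 + (1 + R*h))/(-2 + (1 + R*h)) + 6) = 1/((3 + R*h)/(-1 + R*h) + 6) = 1/(6 + (3 + R*h)/(-1 + R*h)))
(V(2, 3)*(-44))*F(6, 3) = (((-1 + 2*3)/(-3 + 7*2*3))*(-44))*(-3) = (((-1 + 6)/(-3 + 42))*(-44))*(-3) = ((5/39)*(-44))*(-3) = -220/39*(-3) = 220/13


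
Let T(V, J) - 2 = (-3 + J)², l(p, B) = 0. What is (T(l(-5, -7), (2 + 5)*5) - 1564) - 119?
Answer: -657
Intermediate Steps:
T(V, J) = 2 + (-3 + J)²
(T(l(-5, -7), (2 + 5)*5) - 1564) - 119 = ((2 + (-3 + (2 + 5)*5)²) - 1564) - 119 = ((2 + (-3 + 7*5)²) - 1564) - 119 = ((2 + (-3 + 35)²) - 1564) - 119 = ((2 + 32²) - 1564) - 119 = ((2 + 1024) - 1564) - 119 = (1026 - 1564) - 119 = -538 - 119 = -657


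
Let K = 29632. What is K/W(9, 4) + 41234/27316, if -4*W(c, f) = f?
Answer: -404693239/13658 ≈ -29631.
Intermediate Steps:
W(c, f) = -f/4
K/W(9, 4) + 41234/27316 = 29632/((-¼*4)) + 41234/27316 = 29632/(-1) + 41234*(1/27316) = 29632*(-1) + 20617/13658 = -29632 + 20617/13658 = -404693239/13658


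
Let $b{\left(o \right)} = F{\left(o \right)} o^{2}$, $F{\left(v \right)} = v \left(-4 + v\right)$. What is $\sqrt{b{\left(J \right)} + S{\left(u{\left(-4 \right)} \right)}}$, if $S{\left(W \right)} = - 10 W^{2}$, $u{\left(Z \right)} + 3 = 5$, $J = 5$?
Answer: $\sqrt{85} \approx 9.2195$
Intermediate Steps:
$u{\left(Z \right)} = 2$ ($u{\left(Z \right)} = -3 + 5 = 2$)
$b{\left(o \right)} = o^{3} \left(-4 + o\right)$ ($b{\left(o \right)} = o \left(-4 + o\right) o^{2} = o^{3} \left(-4 + o\right)$)
$\sqrt{b{\left(J \right)} + S{\left(u{\left(-4 \right)} \right)}} = \sqrt{5^{3} \left(-4 + 5\right) - 10 \cdot 2^{2}} = \sqrt{125 \cdot 1 - 40} = \sqrt{125 - 40} = \sqrt{85}$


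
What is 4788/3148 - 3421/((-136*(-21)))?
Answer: 726305/2247672 ≈ 0.32314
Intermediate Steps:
4788/3148 - 3421/((-136*(-21))) = 4788*(1/3148) - 3421/2856 = 1197/787 - 3421*1/2856 = 1197/787 - 3421/2856 = 726305/2247672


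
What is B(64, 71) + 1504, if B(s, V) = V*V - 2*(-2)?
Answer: 6549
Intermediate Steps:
B(s, V) = 4 + V² (B(s, V) = V² + 4 = 4 + V²)
B(64, 71) + 1504 = (4 + 71²) + 1504 = (4 + 5041) + 1504 = 5045 + 1504 = 6549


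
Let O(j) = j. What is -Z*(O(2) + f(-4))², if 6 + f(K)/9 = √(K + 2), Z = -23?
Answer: 58466 - 21528*I*√2 ≈ 58466.0 - 30445.0*I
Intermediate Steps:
f(K) = -54 + 9*√(2 + K) (f(K) = -54 + 9*√(K + 2) = -54 + 9*√(2 + K))
-Z*(O(2) + f(-4))² = -(-23)*(2 + (-54 + 9*√(2 - 4)))² = -(-23)*(2 + (-54 + 9*√(-2)))² = -(-23)*(2 + (-54 + 9*(I*√2)))² = -(-23)*(2 + (-54 + 9*I*√2))² = -(-23)*(-52 + 9*I*√2)² = 23*(-52 + 9*I*√2)²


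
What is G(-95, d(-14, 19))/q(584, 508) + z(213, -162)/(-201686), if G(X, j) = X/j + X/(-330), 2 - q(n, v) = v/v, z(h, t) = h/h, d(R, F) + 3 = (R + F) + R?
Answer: 36404301/4437092 ≈ 8.2045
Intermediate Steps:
d(R, F) = -3 + F + 2*R (d(R, F) = -3 + ((R + F) + R) = -3 + ((F + R) + R) = -3 + (F + 2*R) = -3 + F + 2*R)
z(h, t) = 1
q(n, v) = 1 (q(n, v) = 2 - v/v = 2 - 1*1 = 2 - 1 = 1)
G(X, j) = -X/330 + X/j (G(X, j) = X/j + X*(-1/330) = X/j - X/330 = -X/330 + X/j)
G(-95, d(-14, 19))/q(584, 508) + z(213, -162)/(-201686) = (-1/330*(-95) - 95/(-3 + 19 + 2*(-14)))/1 + 1/(-201686) = (19/66 - 95/(-3 + 19 - 28))*1 + 1*(-1/201686) = (19/66 - 95/(-12))*1 - 1/201686 = (19/66 - 95*(-1/12))*1 - 1/201686 = (19/66 + 95/12)*1 - 1/201686 = (361/44)*1 - 1/201686 = 361/44 - 1/201686 = 36404301/4437092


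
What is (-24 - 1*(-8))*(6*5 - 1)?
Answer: -464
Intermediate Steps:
(-24 - 1*(-8))*(6*5 - 1) = (-24 + 8)*(30 - 1) = -16*29 = -464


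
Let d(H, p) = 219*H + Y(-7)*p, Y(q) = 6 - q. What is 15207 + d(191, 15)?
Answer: 57231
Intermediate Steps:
d(H, p) = 13*p + 219*H (d(H, p) = 219*H + (6 - 1*(-7))*p = 219*H + (6 + 7)*p = 219*H + 13*p = 13*p + 219*H)
15207 + d(191, 15) = 15207 + (13*15 + 219*191) = 15207 + (195 + 41829) = 15207 + 42024 = 57231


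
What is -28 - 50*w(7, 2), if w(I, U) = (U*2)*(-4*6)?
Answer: 4772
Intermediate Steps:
w(I, U) = -48*U (w(I, U) = (2*U)*(-24) = -48*U)
-28 - 50*w(7, 2) = -28 - (-2400)*2 = -28 - 50*(-96) = -28 + 4800 = 4772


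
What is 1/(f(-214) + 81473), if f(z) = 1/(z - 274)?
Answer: 488/39758823 ≈ 1.2274e-5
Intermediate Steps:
f(z) = 1/(-274 + z)
1/(f(-214) + 81473) = 1/(1/(-274 - 214) + 81473) = 1/(1/(-488) + 81473) = 1/(-1/488 + 81473) = 1/(39758823/488) = 488/39758823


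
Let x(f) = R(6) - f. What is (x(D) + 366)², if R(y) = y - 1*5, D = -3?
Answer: 136900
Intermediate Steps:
R(y) = -5 + y (R(y) = y - 5 = -5 + y)
x(f) = 1 - f (x(f) = (-5 + 6) - f = 1 - f)
(x(D) + 366)² = ((1 - 1*(-3)) + 366)² = ((1 + 3) + 366)² = (4 + 366)² = 370² = 136900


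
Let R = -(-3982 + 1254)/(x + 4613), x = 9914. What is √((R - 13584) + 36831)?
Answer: √4905940727719/14527 ≈ 152.47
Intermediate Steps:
R = 2728/14527 (R = -(-3982 + 1254)/(9914 + 4613) = -(-2728)/14527 = -1*(-2728/14527) = 2728/14527 ≈ 0.18779)
√((R - 13584) + 36831) = √((2728/14527 - 13584) + 36831) = √(-197332040/14527 + 36831) = √(337711897/14527) = √4905940727719/14527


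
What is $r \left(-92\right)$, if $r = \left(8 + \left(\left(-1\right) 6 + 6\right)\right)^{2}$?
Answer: $-5888$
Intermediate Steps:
$r = 64$ ($r = \left(8 + \left(-6 + 6\right)\right)^{2} = \left(8 + 0\right)^{2} = 8^{2} = 64$)
$r \left(-92\right) = 64 \left(-92\right) = -5888$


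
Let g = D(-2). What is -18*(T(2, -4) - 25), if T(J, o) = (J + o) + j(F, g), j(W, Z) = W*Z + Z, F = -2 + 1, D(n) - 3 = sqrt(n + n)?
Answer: 486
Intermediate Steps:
D(n) = 3 + sqrt(2)*sqrt(n) (D(n) = 3 + sqrt(n + n) = 3 + sqrt(2*n) = 3 + sqrt(2)*sqrt(n))
F = -1
g = 3 + 2*I (g = 3 + sqrt(2)*sqrt(-2) = 3 + sqrt(2)*(I*sqrt(2)) = 3 + 2*I ≈ 3.0 + 2.0*I)
j(W, Z) = Z + W*Z
T(J, o) = J + o (T(J, o) = (J + o) + (3 + 2*I)*(1 - 1) = (J + o) + (3 + 2*I)*0 = (J + o) + 0 = J + o)
-18*(T(2, -4) - 25) = -18*((2 - 4) - 25) = -18*(-2 - 25) = -18*(-27) = 486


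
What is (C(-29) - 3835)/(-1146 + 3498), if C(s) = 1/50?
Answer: -191749/117600 ≈ -1.6305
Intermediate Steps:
C(s) = 1/50
(C(-29) - 3835)/(-1146 + 3498) = (1/50 - 3835)/(-1146 + 3498) = -191749/50/2352 = -191749/50*1/2352 = -191749/117600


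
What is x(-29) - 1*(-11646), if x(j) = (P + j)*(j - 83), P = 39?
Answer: 10526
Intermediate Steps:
x(j) = (-83 + j)*(39 + j) (x(j) = (39 + j)*(j - 83) = (39 + j)*(-83 + j) = (-83 + j)*(39 + j))
x(-29) - 1*(-11646) = (-3237 + (-29)² - 44*(-29)) - 1*(-11646) = (-3237 + 841 + 1276) + 11646 = -1120 + 11646 = 10526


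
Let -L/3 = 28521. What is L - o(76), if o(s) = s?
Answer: -85639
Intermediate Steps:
L = -85563 (L = -3*28521 = -85563)
L - o(76) = -85563 - 1*76 = -85563 - 76 = -85639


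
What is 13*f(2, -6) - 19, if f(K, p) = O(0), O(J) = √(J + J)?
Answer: -19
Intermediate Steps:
O(J) = √2*√J (O(J) = √(2*J) = √2*√J)
f(K, p) = 0 (f(K, p) = √2*√0 = √2*0 = 0)
13*f(2, -6) - 19 = 13*0 - 19 = 0 - 19 = -19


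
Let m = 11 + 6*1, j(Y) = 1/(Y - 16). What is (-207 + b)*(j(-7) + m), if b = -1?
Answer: -81120/23 ≈ -3527.0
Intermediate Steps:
j(Y) = 1/(-16 + Y)
m = 17 (m = 11 + 6 = 17)
(-207 + b)*(j(-7) + m) = (-207 - 1)*(1/(-16 - 7) + 17) = -208*(1/(-23) + 17) = -208*(-1/23 + 17) = -208*390/23 = -81120/23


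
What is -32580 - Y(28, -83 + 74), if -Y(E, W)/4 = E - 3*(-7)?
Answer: -32384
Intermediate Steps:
Y(E, W) = -84 - 4*E (Y(E, W) = -4*(E - 3*(-7)) = -4*(E + 21) = -4*(21 + E) = -84 - 4*E)
-32580 - Y(28, -83 + 74) = -32580 - (-84 - 4*28) = -32580 - (-84 - 112) = -32580 - 1*(-196) = -32580 + 196 = -32384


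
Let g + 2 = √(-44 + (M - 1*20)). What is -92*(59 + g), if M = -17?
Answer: -5244 - 828*I ≈ -5244.0 - 828.0*I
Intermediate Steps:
g = -2 + 9*I (g = -2 + √(-44 + (-17 - 1*20)) = -2 + √(-44 + (-17 - 20)) = -2 + √(-44 - 37) = -2 + √(-81) = -2 + 9*I ≈ -2.0 + 9.0*I)
-92*(59 + g) = -92*(59 + (-2 + 9*I)) = -92*(57 + 9*I) = -5244 - 828*I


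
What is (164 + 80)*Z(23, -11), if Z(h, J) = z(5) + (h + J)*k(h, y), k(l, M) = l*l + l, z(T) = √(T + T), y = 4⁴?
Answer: 1616256 + 244*√10 ≈ 1.6170e+6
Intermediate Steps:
y = 256
z(T) = √2*√T (z(T) = √(2*T) = √2*√T)
k(l, M) = l + l² (k(l, M) = l² + l = l + l²)
Z(h, J) = √10 + h*(1 + h)*(J + h) (Z(h, J) = √2*√5 + (h + J)*(h*(1 + h)) = √10 + (J + h)*(h*(1 + h)) = √10 + h*(1 + h)*(J + h))
(164 + 80)*Z(23, -11) = (164 + 80)*(√10 + 23²*(1 + 23) - 11*23*(1 + 23)) = 244*(√10 + 529*24 - 11*23*24) = 244*(√10 + 12696 - 6072) = 244*(6624 + √10) = 1616256 + 244*√10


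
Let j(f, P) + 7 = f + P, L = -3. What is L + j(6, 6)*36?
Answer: 177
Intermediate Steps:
j(f, P) = -7 + P + f (j(f, P) = -7 + (f + P) = -7 + (P + f) = -7 + P + f)
L + j(6, 6)*36 = -3 + (-7 + 6 + 6)*36 = -3 + 5*36 = -3 + 180 = 177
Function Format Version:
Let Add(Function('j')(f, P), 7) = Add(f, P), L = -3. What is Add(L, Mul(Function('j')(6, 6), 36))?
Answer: 177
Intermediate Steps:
Function('j')(f, P) = Add(-7, P, f) (Function('j')(f, P) = Add(-7, Add(f, P)) = Add(-7, Add(P, f)) = Add(-7, P, f))
Add(L, Mul(Function('j')(6, 6), 36)) = Add(-3, Mul(Add(-7, 6, 6), 36)) = Add(-3, Mul(5, 36)) = Add(-3, 180) = 177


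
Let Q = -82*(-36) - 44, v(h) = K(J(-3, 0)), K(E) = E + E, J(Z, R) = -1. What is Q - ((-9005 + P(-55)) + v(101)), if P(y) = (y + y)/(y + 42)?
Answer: 154785/13 ≈ 11907.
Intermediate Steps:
K(E) = 2*E
v(h) = -2 (v(h) = 2*(-1) = -2)
P(y) = 2*y/(42 + y) (P(y) = (2*y)/(42 + y) = 2*y/(42 + y))
Q = 2908 (Q = 2952 - 44 = 2908)
Q - ((-9005 + P(-55)) + v(101)) = 2908 - ((-9005 + 2*(-55)/(42 - 55)) - 2) = 2908 - ((-9005 + 2*(-55)/(-13)) - 2) = 2908 - ((-9005 + 2*(-55)*(-1/13)) - 2) = 2908 - ((-9005 + 110/13) - 2) = 2908 - (-116955/13 - 2) = 2908 - 1*(-116981/13) = 2908 + 116981/13 = 154785/13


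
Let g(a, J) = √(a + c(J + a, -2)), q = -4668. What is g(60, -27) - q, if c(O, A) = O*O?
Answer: 4668 + √1149 ≈ 4701.9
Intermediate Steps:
c(O, A) = O²
g(a, J) = √(a + (J + a)²)
g(60, -27) - q = √(60 + (-27 + 60)²) - 1*(-4668) = √(60 + 33²) + 4668 = √(60 + 1089) + 4668 = √1149 + 4668 = 4668 + √1149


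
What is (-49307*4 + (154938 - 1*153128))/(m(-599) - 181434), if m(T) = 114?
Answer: 97709/90660 ≈ 1.0778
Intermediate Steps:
(-49307*4 + (154938 - 1*153128))/(m(-599) - 181434) = (-49307*4 + (154938 - 1*153128))/(114 - 181434) = (-197228 + (154938 - 153128))/(-181320) = (-197228 + 1810)*(-1/181320) = -195418*(-1/181320) = 97709/90660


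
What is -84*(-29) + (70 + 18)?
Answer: 2524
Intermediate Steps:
-84*(-29) + (70 + 18) = 2436 + 88 = 2524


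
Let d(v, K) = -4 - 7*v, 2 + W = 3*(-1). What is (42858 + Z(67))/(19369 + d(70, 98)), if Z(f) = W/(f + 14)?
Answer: 3471493/1528875 ≈ 2.2706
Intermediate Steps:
W = -5 (W = -2 + 3*(-1) = -2 - 3 = -5)
Z(f) = -5/(14 + f) (Z(f) = -5/(f + 14) = -5/(14 + f))
(42858 + Z(67))/(19369 + d(70, 98)) = (42858 - 5/(14 + 67))/(19369 + (-4 - 7*70)) = (42858 - 5/81)/(19369 + (-4 - 490)) = (42858 - 5*1/81)/(19369 - 494) = (42858 - 5/81)/18875 = (3471493/81)*(1/18875) = 3471493/1528875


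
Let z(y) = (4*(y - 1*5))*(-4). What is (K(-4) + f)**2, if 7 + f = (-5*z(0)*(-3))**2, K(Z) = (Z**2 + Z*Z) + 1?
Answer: 2073674880676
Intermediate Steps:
K(Z) = 1 + 2*Z**2 (K(Z) = (Z**2 + Z**2) + 1 = 2*Z**2 + 1 = 1 + 2*Z**2)
z(y) = 80 - 16*y (z(y) = (4*(y - 5))*(-4) = (4*(-5 + y))*(-4) = (-20 + 4*y)*(-4) = 80 - 16*y)
f = 1439993 (f = -7 + (-5*(80 - 16*0)*(-3))**2 = -7 + (-5*(80 + 0)*(-3))**2 = -7 + (-5*80*(-3))**2 = -7 + (-400*(-3))**2 = -7 + 1200**2 = -7 + 1440000 = 1439993)
(K(-4) + f)**2 = ((1 + 2*(-4)**2) + 1439993)**2 = ((1 + 2*16) + 1439993)**2 = ((1 + 32) + 1439993)**2 = (33 + 1439993)**2 = 1440026**2 = 2073674880676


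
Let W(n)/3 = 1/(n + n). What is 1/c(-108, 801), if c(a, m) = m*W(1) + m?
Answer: 2/4005 ≈ 0.00049938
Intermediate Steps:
W(n) = 3/(2*n) (W(n) = 3/(n + n) = 3/((2*n)) = 3*(1/(2*n)) = 3/(2*n))
c(a, m) = 5*m/2 (c(a, m) = m*((3/2)/1) + m = m*((3/2)*1) + m = m*(3/2) + m = 3*m/2 + m = 5*m/2)
1/c(-108, 801) = 1/((5/2)*801) = 1/(4005/2) = 2/4005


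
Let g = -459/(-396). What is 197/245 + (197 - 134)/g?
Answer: 229729/4165 ≈ 55.157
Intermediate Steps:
g = 51/44 (g = -459*(-1/396) = 51/44 ≈ 1.1591)
197/245 + (197 - 134)/g = 197/245 + (197 - 134)/(51/44) = 197*(1/245) + 63*(44/51) = 197/245 + 924/17 = 229729/4165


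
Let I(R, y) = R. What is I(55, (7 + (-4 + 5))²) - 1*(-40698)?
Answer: 40753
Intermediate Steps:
I(55, (7 + (-4 + 5))²) - 1*(-40698) = 55 - 1*(-40698) = 55 + 40698 = 40753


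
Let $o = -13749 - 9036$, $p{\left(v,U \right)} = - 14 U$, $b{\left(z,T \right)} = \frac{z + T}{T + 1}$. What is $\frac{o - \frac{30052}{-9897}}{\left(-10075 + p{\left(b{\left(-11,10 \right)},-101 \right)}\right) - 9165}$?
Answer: $\frac{225473093}{176423922} \approx 1.278$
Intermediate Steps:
$b{\left(z,T \right)} = \frac{T + z}{1 + T}$
$o = -22785$
$\frac{o - \frac{30052}{-9897}}{\left(-10075 + p{\left(b{\left(-11,10 \right)},-101 \right)}\right) - 9165} = \frac{-22785 - \frac{30052}{-9897}}{\left(-10075 - -1414\right) - 9165} = \frac{-22785 - - \frac{30052}{9897}}{\left(-10075 + 1414\right) - 9165} = \frac{-22785 + \frac{30052}{9897}}{-8661 - 9165} = - \frac{225473093}{9897 \left(-17826\right)} = \left(- \frac{225473093}{9897}\right) \left(- \frac{1}{17826}\right) = \frac{225473093}{176423922}$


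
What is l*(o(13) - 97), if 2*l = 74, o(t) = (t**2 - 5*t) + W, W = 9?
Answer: 592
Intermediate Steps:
o(t) = 9 + t**2 - 5*t (o(t) = (t**2 - 5*t) + 9 = 9 + t**2 - 5*t)
l = 37 (l = (1/2)*74 = 37)
l*(o(13) - 97) = 37*((9 + 13**2 - 5*13) - 97) = 37*((9 + 169 - 65) - 97) = 37*(113 - 97) = 37*16 = 592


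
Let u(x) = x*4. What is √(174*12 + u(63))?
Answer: 6*√65 ≈ 48.374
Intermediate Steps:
u(x) = 4*x
√(174*12 + u(63)) = √(174*12 + 4*63) = √(2088 + 252) = √2340 = 6*√65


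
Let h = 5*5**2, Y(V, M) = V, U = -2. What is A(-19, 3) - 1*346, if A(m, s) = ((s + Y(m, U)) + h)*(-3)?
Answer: -673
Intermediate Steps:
h = 125 (h = 5*25 = 125)
A(m, s) = -375 - 3*m - 3*s (A(m, s) = ((s + m) + 125)*(-3) = ((m + s) + 125)*(-3) = (125 + m + s)*(-3) = -375 - 3*m - 3*s)
A(-19, 3) - 1*346 = (-375 - 3*(-19) - 3*3) - 1*346 = (-375 + 57 - 9) - 346 = -327 - 346 = -673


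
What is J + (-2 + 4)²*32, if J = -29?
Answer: 99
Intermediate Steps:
J + (-2 + 4)²*32 = -29 + (-2 + 4)²*32 = -29 + 2²*32 = -29 + 4*32 = -29 + 128 = 99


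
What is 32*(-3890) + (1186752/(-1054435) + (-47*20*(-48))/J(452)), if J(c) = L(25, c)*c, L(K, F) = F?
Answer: -1676020922636788/13464080515 ≈ -1.2448e+5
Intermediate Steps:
J(c) = c² (J(c) = c*c = c²)
32*(-3890) + (1186752/(-1054435) + (-47*20*(-48))/J(452)) = 32*(-3890) + (1186752/(-1054435) + (-47*20*(-48))/(452²)) = -124480 + (1186752*(-1/1054435) - 940*(-48)/204304) = -124480 + (-1186752/1054435 + 45120*(1/204304)) = -124480 + (-1186752/1054435 + 2820/12769) = -124480 - 12180129588/13464080515 = -1676020922636788/13464080515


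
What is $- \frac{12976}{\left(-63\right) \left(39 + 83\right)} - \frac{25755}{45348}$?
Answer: $\frac{65080453}{58090788} \approx 1.1203$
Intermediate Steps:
$- \frac{12976}{\left(-63\right) \left(39 + 83\right)} - \frac{25755}{45348} = - \frac{12976}{\left(-63\right) 122} - \frac{8585}{15116} = - \frac{12976}{-7686} - \frac{8585}{15116} = \left(-12976\right) \left(- \frac{1}{7686}\right) - \frac{8585}{15116} = \frac{6488}{3843} - \frac{8585}{15116} = \frac{65080453}{58090788}$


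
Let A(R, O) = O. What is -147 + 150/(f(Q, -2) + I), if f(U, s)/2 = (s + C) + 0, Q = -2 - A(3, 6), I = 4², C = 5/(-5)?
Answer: -132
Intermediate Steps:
C = -1 (C = 5*(-⅕) = -1)
I = 16
Q = -8 (Q = -2 - 1*6 = -2 - 6 = -8)
f(U, s) = -2 + 2*s (f(U, s) = 2*((s - 1) + 0) = 2*((-1 + s) + 0) = 2*(-1 + s) = -2 + 2*s)
-147 + 150/(f(Q, -2) + I) = -147 + 150/((-2 + 2*(-2)) + 16) = -147 + 150/((-2 - 4) + 16) = -147 + 150/(-6 + 16) = -147 + 150/10 = -147 + 150*(⅒) = -147 + 15 = -132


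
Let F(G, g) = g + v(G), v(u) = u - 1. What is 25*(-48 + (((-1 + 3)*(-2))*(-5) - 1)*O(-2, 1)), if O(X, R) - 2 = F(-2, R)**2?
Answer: 1650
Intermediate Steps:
v(u) = -1 + u
F(G, g) = -1 + G + g (F(G, g) = g + (-1 + G) = -1 + G + g)
O(X, R) = 2 + (-3 + R)**2 (O(X, R) = 2 + (-1 - 2 + R)**2 = 2 + (-3 + R)**2)
25*(-48 + (((-1 + 3)*(-2))*(-5) - 1)*O(-2, 1)) = 25*(-48 + (((-1 + 3)*(-2))*(-5) - 1)*(2 + (-3 + 1)**2)) = 25*(-48 + ((2*(-2))*(-5) - 1)*(2 + (-2)**2)) = 25*(-48 + (-4*(-5) - 1)*(2 + 4)) = 25*(-48 + (20 - 1)*6) = 25*(-48 + 19*6) = 25*(-48 + 114) = 25*66 = 1650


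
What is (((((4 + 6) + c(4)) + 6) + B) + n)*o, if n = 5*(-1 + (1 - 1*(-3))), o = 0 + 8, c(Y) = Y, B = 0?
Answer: 280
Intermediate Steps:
o = 8
n = 15 (n = 5*(-1 + (1 + 3)) = 5*(-1 + 4) = 5*3 = 15)
(((((4 + 6) + c(4)) + 6) + B) + n)*o = (((((4 + 6) + 4) + 6) + 0) + 15)*8 = ((((10 + 4) + 6) + 0) + 15)*8 = (((14 + 6) + 0) + 15)*8 = ((20 + 0) + 15)*8 = (20 + 15)*8 = 35*8 = 280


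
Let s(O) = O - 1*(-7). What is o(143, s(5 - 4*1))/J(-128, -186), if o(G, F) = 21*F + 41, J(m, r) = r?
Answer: -209/186 ≈ -1.1237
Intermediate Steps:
s(O) = 7 + O (s(O) = O + 7 = 7 + O)
o(G, F) = 41 + 21*F
o(143, s(5 - 4*1))/J(-128, -186) = (41 + 21*(7 + (5 - 4*1)))/(-186) = (41 + 21*(7 + (5 - 4)))*(-1/186) = (41 + 21*(7 + 1))*(-1/186) = (41 + 21*8)*(-1/186) = (41 + 168)*(-1/186) = 209*(-1/186) = -209/186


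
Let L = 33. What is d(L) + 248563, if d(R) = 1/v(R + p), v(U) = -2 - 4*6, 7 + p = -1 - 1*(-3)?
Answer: 6462637/26 ≈ 2.4856e+5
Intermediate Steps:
p = -5 (p = -7 + (-1 - 1*(-3)) = -7 + (-1 + 3) = -7 + 2 = -5)
v(U) = -26 (v(U) = -2 - 24 = -26)
d(R) = -1/26 (d(R) = 1/(-26) = -1/26)
d(L) + 248563 = -1/26 + 248563 = 6462637/26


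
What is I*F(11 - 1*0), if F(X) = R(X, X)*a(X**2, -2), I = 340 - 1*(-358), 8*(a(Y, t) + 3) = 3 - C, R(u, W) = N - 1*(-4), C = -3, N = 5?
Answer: -28269/2 ≈ -14135.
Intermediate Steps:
R(u, W) = 9 (R(u, W) = 5 - 1*(-4) = 5 + 4 = 9)
a(Y, t) = -9/4 (a(Y, t) = -3 + (3 - 1*(-3))/8 = -3 + (3 + 3)/8 = -3 + (1/8)*6 = -3 + 3/4 = -9/4)
I = 698 (I = 340 + 358 = 698)
F(X) = -81/4 (F(X) = 9*(-9/4) = -81/4)
I*F(11 - 1*0) = 698*(-81/4) = -28269/2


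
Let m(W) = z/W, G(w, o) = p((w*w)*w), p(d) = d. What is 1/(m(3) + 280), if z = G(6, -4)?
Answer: 1/352 ≈ 0.0028409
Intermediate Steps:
G(w, o) = w**3 (G(w, o) = (w*w)*w = w**2*w = w**3)
z = 216 (z = 6**3 = 216)
m(W) = 216/W
1/(m(3) + 280) = 1/(216/3 + 280) = 1/(216*(1/3) + 280) = 1/(72 + 280) = 1/352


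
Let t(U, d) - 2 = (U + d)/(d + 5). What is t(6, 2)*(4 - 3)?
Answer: 22/7 ≈ 3.1429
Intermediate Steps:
t(U, d) = 2 + (U + d)/(5 + d) (t(U, d) = 2 + (U + d)/(d + 5) = 2 + (U + d)/(5 + d))
t(6, 2)*(4 - 3) = ((10 + 6 + 3*2)/(5 + 2))*(4 - 3) = ((10 + 6 + 6)/7)*1 = ((1/7)*22)*1 = (22/7)*1 = 22/7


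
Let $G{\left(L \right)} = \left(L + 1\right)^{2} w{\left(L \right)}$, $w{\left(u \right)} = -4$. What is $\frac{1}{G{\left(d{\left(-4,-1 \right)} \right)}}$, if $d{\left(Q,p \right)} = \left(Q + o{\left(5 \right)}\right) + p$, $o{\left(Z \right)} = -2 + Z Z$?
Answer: $- \frac{1}{1444} \approx -0.00069252$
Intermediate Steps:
$o{\left(Z \right)} = -2 + Z^{2}$
$d{\left(Q,p \right)} = 23 + Q + p$ ($d{\left(Q,p \right)} = \left(Q - \left(2 - 5^{2}\right)\right) + p = \left(Q + \left(-2 + 25\right)\right) + p = \left(Q + 23\right) + p = \left(23 + Q\right) + p = 23 + Q + p$)
$G{\left(L \right)} = - 4 \left(1 + L\right)^{2}$ ($G{\left(L \right)} = \left(L + 1\right)^{2} \left(-4\right) = \left(1 + L\right)^{2} \left(-4\right) = - 4 \left(1 + L\right)^{2}$)
$\frac{1}{G{\left(d{\left(-4,-1 \right)} \right)}} = \frac{1}{\left(-4\right) \left(1 - -18\right)^{2}} = \frac{1}{\left(-4\right) \left(1 + 18\right)^{2}} = \frac{1}{\left(-4\right) 19^{2}} = \frac{1}{\left(-4\right) 361} = \frac{1}{-1444} = - \frac{1}{1444}$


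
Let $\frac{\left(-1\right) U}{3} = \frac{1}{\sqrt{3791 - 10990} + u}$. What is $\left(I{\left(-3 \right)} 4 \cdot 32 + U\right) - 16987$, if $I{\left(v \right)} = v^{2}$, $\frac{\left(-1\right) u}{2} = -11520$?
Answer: $\frac{- 15835 \sqrt{7199} + 364838403 i}{\sqrt{7199} - 23040 i} \approx -15835.0 + 5.0664 \cdot 10^{-7} i$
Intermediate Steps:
$u = 23040$ ($u = \left(-2\right) \left(-11520\right) = 23040$)
$U = - \frac{3}{23040 + i \sqrt{7199}}$ ($U = - \frac{3}{\sqrt{3791 - 10990} + 23040} = - \frac{3}{\sqrt{-7199} + 23040} = - \frac{3}{i \sqrt{7199} + 23040} = - \frac{3}{23040 + i \sqrt{7199}} \approx -0.00013021 + 4.795 \cdot 10^{-7} i$)
$\left(I{\left(-3 \right)} 4 \cdot 32 + U\right) - 16987 = \left(\left(-3\right)^{2} \cdot 4 \cdot 32 - \left(\frac{69120}{530848799} - \frac{3 i \sqrt{7199}}{530848799}\right)\right) - 16987 = \left(9 \cdot 4 \cdot 32 - \left(\frac{69120}{530848799} - \frac{3 i \sqrt{7199}}{530848799}\right)\right) - 16987 = \left(36 \cdot 32 - \left(\frac{69120}{530848799} - \frac{3 i \sqrt{7199}}{530848799}\right)\right) - 16987 = \left(1152 - \left(\frac{69120}{530848799} - \frac{3 i \sqrt{7199}}{530848799}\right)\right) - 16987 = \left(\frac{611537747328}{530848799} + \frac{3 i \sqrt{7199}}{530848799}\right) - 16987 = - \frac{8405990801285}{530848799} + \frac{3 i \sqrt{7199}}{530848799}$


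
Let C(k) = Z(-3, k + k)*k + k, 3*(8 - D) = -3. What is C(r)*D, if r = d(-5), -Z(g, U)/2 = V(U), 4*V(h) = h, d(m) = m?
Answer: -270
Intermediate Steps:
V(h) = h/4
D = 9 (D = 8 - 1/3*(-3) = 8 + 1 = 9)
Z(g, U) = -U/2
r = -5
C(k) = k - k**2 (C(k) = (-(k + k)/2)*k + k = (-k)*k + k = -k**2 + k = k - k**2)
C(r)*D = -5*(1 - 1*(-5))*9 = -5*(1 + 5)*9 = -5*6*9 = -30*9 = -270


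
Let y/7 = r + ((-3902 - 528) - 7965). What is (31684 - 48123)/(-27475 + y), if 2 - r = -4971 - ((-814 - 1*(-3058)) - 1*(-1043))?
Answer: 16439/56420 ≈ 0.29137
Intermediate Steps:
r = 8260 (r = 2 - (-4971 - ((-814 - 1*(-3058)) - 1*(-1043))) = 2 - (-4971 - ((-814 + 3058) + 1043)) = 2 - (-4971 - (2244 + 1043)) = 2 - (-4971 - 1*3287) = 2 - (-4971 - 3287) = 2 - 1*(-8258) = 2 + 8258 = 8260)
y = -28945 (y = 7*(8260 + ((-3902 - 528) - 7965)) = 7*(8260 + (-4430 - 7965)) = 7*(8260 - 12395) = 7*(-4135) = -28945)
(31684 - 48123)/(-27475 + y) = (31684 - 48123)/(-27475 - 28945) = -16439/(-56420) = -16439*(-1/56420) = 16439/56420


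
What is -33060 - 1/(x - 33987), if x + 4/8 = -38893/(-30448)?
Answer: -34210901450972/1034812507 ≈ -33060.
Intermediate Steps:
x = 23669/30448 (x = -½ - 38893/(-30448) = -½ - 38893*(-1/30448) = -½ + 38893/30448 = 23669/30448 ≈ 0.77736)
-33060 - 1/(x - 33987) = -33060 - 1/(23669/30448 - 33987) = -33060 - 1/(-1034812507/30448) = -33060 - 1*(-30448/1034812507) = -33060 + 30448/1034812507 = -34210901450972/1034812507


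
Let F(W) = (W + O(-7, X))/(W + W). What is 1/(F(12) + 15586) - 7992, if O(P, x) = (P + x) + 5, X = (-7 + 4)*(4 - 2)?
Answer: -747387858/93517 ≈ -7992.0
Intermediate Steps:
X = -6 (X = -3*2 = -6)
O(P, x) = 5 + P + x
F(W) = (-8 + W)/(2*W) (F(W) = (W + (5 - 7 - 6))/(W + W) = (W - 8)/((2*W)) = (-8 + W)*(1/(2*W)) = (-8 + W)/(2*W))
1/(F(12) + 15586) - 7992 = 1/((½)*(-8 + 12)/12 + 15586) - 7992 = 1/((½)*(1/12)*4 + 15586) - 7992 = 1/(⅙ + 15586) - 7992 = 1/(93517/6) - 7992 = 6/93517 - 7992 = -747387858/93517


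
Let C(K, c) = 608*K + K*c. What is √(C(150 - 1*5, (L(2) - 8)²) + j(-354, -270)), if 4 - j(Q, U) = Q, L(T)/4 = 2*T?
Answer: √97798 ≈ 312.73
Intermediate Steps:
L(T) = 8*T (L(T) = 4*(2*T) = 8*T)
j(Q, U) = 4 - Q
√(C(150 - 1*5, (L(2) - 8)²) + j(-354, -270)) = √((150 - 1*5)*(608 + (8*2 - 8)²) + (4 - 1*(-354))) = √((150 - 5)*(608 + (16 - 8)²) + (4 + 354)) = √(145*(608 + 8²) + 358) = √(145*(608 + 64) + 358) = √(145*672 + 358) = √(97440 + 358) = √97798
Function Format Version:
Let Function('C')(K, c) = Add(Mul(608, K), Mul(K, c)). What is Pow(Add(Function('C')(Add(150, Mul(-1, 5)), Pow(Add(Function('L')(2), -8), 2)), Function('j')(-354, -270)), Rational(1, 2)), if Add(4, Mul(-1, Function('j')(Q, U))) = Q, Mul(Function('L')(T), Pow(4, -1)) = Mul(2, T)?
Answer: Pow(97798, Rational(1, 2)) ≈ 312.73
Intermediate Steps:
Function('L')(T) = Mul(8, T) (Function('L')(T) = Mul(4, Mul(2, T)) = Mul(8, T))
Function('j')(Q, U) = Add(4, Mul(-1, Q))
Pow(Add(Function('C')(Add(150, Mul(-1, 5)), Pow(Add(Function('L')(2), -8), 2)), Function('j')(-354, -270)), Rational(1, 2)) = Pow(Add(Mul(Add(150, Mul(-1, 5)), Add(608, Pow(Add(Mul(8, 2), -8), 2))), Add(4, Mul(-1, -354))), Rational(1, 2)) = Pow(Add(Mul(Add(150, -5), Add(608, Pow(Add(16, -8), 2))), Add(4, 354)), Rational(1, 2)) = Pow(Add(Mul(145, Add(608, Pow(8, 2))), 358), Rational(1, 2)) = Pow(Add(Mul(145, Add(608, 64)), 358), Rational(1, 2)) = Pow(Add(Mul(145, 672), 358), Rational(1, 2)) = Pow(Add(97440, 358), Rational(1, 2)) = Pow(97798, Rational(1, 2))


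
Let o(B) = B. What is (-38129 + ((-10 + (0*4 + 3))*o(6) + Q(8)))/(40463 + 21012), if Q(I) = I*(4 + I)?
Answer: -1523/2459 ≈ -0.61936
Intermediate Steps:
(-38129 + ((-10 + (0*4 + 3))*o(6) + Q(8)))/(40463 + 21012) = (-38129 + ((-10 + (0*4 + 3))*6 + 8*(4 + 8)))/(40463 + 21012) = (-38129 + ((-10 + (0 + 3))*6 + 8*12))/61475 = (-38129 + ((-10 + 3)*6 + 96))*(1/61475) = (-38129 + (-7*6 + 96))*(1/61475) = (-38129 + (-42 + 96))*(1/61475) = (-38129 + 54)*(1/61475) = -38075*1/61475 = -1523/2459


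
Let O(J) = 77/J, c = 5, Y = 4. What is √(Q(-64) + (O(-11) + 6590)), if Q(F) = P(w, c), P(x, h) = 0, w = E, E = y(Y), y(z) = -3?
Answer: √6583 ≈ 81.136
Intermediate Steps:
E = -3
w = -3
Q(F) = 0
√(Q(-64) + (O(-11) + 6590)) = √(0 + (77/(-11) + 6590)) = √(0 + (77*(-1/11) + 6590)) = √(0 + (-7 + 6590)) = √(0 + 6583) = √6583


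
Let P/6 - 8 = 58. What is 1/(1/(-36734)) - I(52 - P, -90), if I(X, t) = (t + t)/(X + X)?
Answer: -6318293/172 ≈ -36734.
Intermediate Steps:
P = 396 (P = 48 + 6*58 = 48 + 348 = 396)
I(X, t) = t/X (I(X, t) = (2*t)/((2*X)) = (2*t)*(1/(2*X)) = t/X)
1/(1/(-36734)) - I(52 - P, -90) = 1/(1/(-36734)) - (-90)/(52 - 1*396) = 1/(-1/36734) - (-90)/(52 - 396) = -36734 - (-90)/(-344) = -36734 - (-90)*(-1)/344 = -36734 - 1*45/172 = -36734 - 45/172 = -6318293/172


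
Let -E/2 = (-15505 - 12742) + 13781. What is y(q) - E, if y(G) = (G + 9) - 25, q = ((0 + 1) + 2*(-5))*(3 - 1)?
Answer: -28966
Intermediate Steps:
E = 28932 (E = -2*((-15505 - 12742) + 13781) = -2*(-28247 + 13781) = -2*(-14466) = 28932)
q = -18 (q = (1 - 10)*2 = -9*2 = -18)
y(G) = -16 + G (y(G) = (9 + G) - 25 = -16 + G)
y(q) - E = (-16 - 18) - 1*28932 = -34 - 28932 = -28966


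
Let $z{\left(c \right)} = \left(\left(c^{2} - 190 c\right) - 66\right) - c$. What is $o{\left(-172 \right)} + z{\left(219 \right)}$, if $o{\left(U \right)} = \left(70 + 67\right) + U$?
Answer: $6031$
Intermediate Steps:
$o{\left(U \right)} = 137 + U$
$z{\left(c \right)} = -66 + c^{2} - 191 c$ ($z{\left(c \right)} = \left(-66 + c^{2} - 190 c\right) - c = -66 + c^{2} - 191 c$)
$o{\left(-172 \right)} + z{\left(219 \right)} = \left(137 - 172\right) - \left(41895 - 47961\right) = -35 - -6066 = -35 + 6066 = 6031$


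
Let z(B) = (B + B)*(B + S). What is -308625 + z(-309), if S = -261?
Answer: 43635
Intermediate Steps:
z(B) = 2*B*(-261 + B) (z(B) = (B + B)*(B - 261) = (2*B)*(-261 + B) = 2*B*(-261 + B))
-308625 + z(-309) = -308625 + 2*(-309)*(-261 - 309) = -308625 + 2*(-309)*(-570) = -308625 + 352260 = 43635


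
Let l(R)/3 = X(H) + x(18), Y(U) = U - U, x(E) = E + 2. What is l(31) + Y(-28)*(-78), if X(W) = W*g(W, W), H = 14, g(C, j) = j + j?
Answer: 1236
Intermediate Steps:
g(C, j) = 2*j
x(E) = 2 + E
Y(U) = 0
X(W) = 2*W² (X(W) = W*(2*W) = 2*W²)
l(R) = 1236 (l(R) = 3*(2*14² + (2 + 18)) = 3*(2*196 + 20) = 3*(392 + 20) = 3*412 = 1236)
l(31) + Y(-28)*(-78) = 1236 + 0*(-78) = 1236 + 0 = 1236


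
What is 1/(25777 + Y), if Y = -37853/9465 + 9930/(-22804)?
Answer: 107919930/2781373441979 ≈ 3.8801e-5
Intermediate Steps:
Y = -478593631/107919930 (Y = -37853*1/9465 + 9930*(-1/22804) = -37853/9465 - 4965/11402 = -478593631/107919930 ≈ -4.4347)
1/(25777 + Y) = 1/(25777 - 478593631/107919930) = 1/(2781373441979/107919930) = 107919930/2781373441979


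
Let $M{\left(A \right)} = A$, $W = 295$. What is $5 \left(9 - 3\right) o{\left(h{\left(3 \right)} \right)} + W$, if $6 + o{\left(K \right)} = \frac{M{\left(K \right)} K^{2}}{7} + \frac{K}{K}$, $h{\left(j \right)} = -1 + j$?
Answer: $\frac{1255}{7} \approx 179.29$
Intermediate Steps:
$o{\left(K \right)} = -5 + \frac{K^{3}}{7}$ ($o{\left(K \right)} = -6 + \left(\frac{K K^{2}}{7} + \frac{K}{K}\right) = -6 + \left(K^{3} \cdot \frac{1}{7} + 1\right) = -6 + \left(\frac{K^{3}}{7} + 1\right) = -6 + \left(1 + \frac{K^{3}}{7}\right) = -5 + \frac{K^{3}}{7}$)
$5 \left(9 - 3\right) o{\left(h{\left(3 \right)} \right)} + W = 5 \left(9 - 3\right) \left(-5 + \frac{\left(-1 + 3\right)^{3}}{7}\right) + 295 = 5 \cdot 6 \left(-5 + \frac{2^{3}}{7}\right) + 295 = 30 \left(-5 + \frac{1}{7} \cdot 8\right) + 295 = 30 \left(-5 + \frac{8}{7}\right) + 295 = 30 \left(- \frac{27}{7}\right) + 295 = - \frac{810}{7} + 295 = \frac{1255}{7}$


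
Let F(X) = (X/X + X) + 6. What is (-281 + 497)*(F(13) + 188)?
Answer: 44928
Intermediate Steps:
F(X) = 7 + X (F(X) = (1 + X) + 6 = 7 + X)
(-281 + 497)*(F(13) + 188) = (-281 + 497)*((7 + 13) + 188) = 216*(20 + 188) = 216*208 = 44928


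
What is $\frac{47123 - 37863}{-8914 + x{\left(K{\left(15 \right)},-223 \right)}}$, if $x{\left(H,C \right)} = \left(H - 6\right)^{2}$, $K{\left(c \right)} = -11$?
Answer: $- \frac{1852}{1725} \approx -1.0736$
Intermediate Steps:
$x{\left(H,C \right)} = \left(-6 + H\right)^{2}$
$\frac{47123 - 37863}{-8914 + x{\left(K{\left(15 \right)},-223 \right)}} = \frac{47123 - 37863}{-8914 + \left(-6 - 11\right)^{2}} = \frac{9260}{-8914 + \left(-17\right)^{2}} = \frac{9260}{-8914 + 289} = \frac{9260}{-8625} = 9260 \left(- \frac{1}{8625}\right) = - \frac{1852}{1725}$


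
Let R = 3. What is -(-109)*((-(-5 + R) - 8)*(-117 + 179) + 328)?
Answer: -4796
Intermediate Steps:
-(-109)*((-(-5 + R) - 8)*(-117 + 179) + 328) = -(-109)*((-(-5 + 3) - 8)*(-117 + 179) + 328) = -(-109)*((-1*(-2) - 8)*62 + 328) = -(-109)*((2 - 8)*62 + 328) = -(-109)*(-6*62 + 328) = -(-109)*(-372 + 328) = -(-109)*(-44) = -1*4796 = -4796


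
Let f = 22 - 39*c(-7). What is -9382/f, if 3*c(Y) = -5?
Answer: -9382/87 ≈ -107.84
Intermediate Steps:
c(Y) = -5/3 (c(Y) = (1/3)*(-5) = -5/3)
f = 87 (f = 22 - 39*(-5/3) = 22 + 65 = 87)
-9382/f = -9382/87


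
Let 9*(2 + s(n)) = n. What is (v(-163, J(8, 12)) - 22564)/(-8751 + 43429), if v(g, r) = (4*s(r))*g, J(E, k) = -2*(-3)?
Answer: -32542/52017 ≈ -0.62560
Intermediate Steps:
J(E, k) = 6
s(n) = -2 + n/9
v(g, r) = g*(-8 + 4*r/9) (v(g, r) = (4*(-2 + r/9))*g = (-8 + 4*r/9)*g = g*(-8 + 4*r/9))
(v(-163, J(8, 12)) - 22564)/(-8751 + 43429) = ((4/9)*(-163)*(-18 + 6) - 22564)/(-8751 + 43429) = ((4/9)*(-163)*(-12) - 22564)/34678 = (2608/3 - 22564)*(1/34678) = -65084/3*1/34678 = -32542/52017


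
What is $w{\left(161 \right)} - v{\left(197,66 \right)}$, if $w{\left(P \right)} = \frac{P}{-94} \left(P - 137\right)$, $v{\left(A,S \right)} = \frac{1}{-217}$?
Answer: $- \frac{419197}{10199} \approx -41.102$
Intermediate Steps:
$v{\left(A,S \right)} = - \frac{1}{217}$
$w{\left(P \right)} = - \frac{P \left(-137 + P\right)}{94}$ ($w{\left(P \right)} = P \left(- \frac{1}{94}\right) \left(-137 + P\right) = - \frac{P}{94} \left(-137 + P\right) = - \frac{P \left(-137 + P\right)}{94}$)
$w{\left(161 \right)} - v{\left(197,66 \right)} = \frac{1}{94} \cdot 161 \left(137 - 161\right) - - \frac{1}{217} = \frac{1}{94} \cdot 161 \left(137 - 161\right) + \frac{1}{217} = \frac{1}{94} \cdot 161 \left(-24\right) + \frac{1}{217} = - \frac{1932}{47} + \frac{1}{217} = - \frac{419197}{10199}$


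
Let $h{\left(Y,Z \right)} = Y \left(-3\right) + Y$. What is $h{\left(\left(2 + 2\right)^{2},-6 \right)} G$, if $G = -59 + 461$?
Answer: $-12864$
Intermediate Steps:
$h{\left(Y,Z \right)} = - 2 Y$ ($h{\left(Y,Z \right)} = - 3 Y + Y = - 2 Y$)
$G = 402$
$h{\left(\left(2 + 2\right)^{2},-6 \right)} G = - 2 \left(2 + 2\right)^{2} \cdot 402 = - 2 \cdot 4^{2} \cdot 402 = \left(-2\right) 16 \cdot 402 = \left(-32\right) 402 = -12864$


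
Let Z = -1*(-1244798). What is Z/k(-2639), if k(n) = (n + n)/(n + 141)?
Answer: 1554752702/2639 ≈ 5.8915e+5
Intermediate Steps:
k(n) = 2*n/(141 + n) (k(n) = (2*n)/(141 + n) = 2*n/(141 + n))
Z = 1244798
Z/k(-2639) = 1244798/((2*(-2639)/(141 - 2639))) = 1244798/((2*(-2639)/(-2498))) = 1244798/((2*(-2639)*(-1/2498))) = 1244798/(2639/1249) = 1244798*(1249/2639) = 1554752702/2639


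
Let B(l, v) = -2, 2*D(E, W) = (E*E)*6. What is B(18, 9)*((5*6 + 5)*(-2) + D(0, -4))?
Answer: 140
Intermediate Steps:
D(E, W) = 3*E² (D(E, W) = ((E*E)*6)/2 = (E²*6)/2 = (6*E²)/2 = 3*E²)
B(18, 9)*((5*6 + 5)*(-2) + D(0, -4)) = -2*((5*6 + 5)*(-2) + 3*0²) = -2*((30 + 5)*(-2) + 3*0) = -2*(35*(-2) + 0) = -2*(-70 + 0) = -2*(-70) = 140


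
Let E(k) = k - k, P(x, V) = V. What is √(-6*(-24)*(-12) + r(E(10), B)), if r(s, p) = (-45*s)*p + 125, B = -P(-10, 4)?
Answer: I*√1603 ≈ 40.037*I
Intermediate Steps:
E(k) = 0
B = -4 (B = -1*4 = -4)
r(s, p) = 125 - 45*p*s (r(s, p) = -45*p*s + 125 = 125 - 45*p*s)
√(-6*(-24)*(-12) + r(E(10), B)) = √(-6*(-24)*(-12) + (125 - 45*(-4)*0)) = √(144*(-12) + (125 + 0)) = √(-1728 + 125) = √(-1603) = I*√1603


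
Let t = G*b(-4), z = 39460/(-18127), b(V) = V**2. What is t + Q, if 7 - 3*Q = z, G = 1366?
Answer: 1188717485/54381 ≈ 21859.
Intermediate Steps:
z = -39460/18127 (z = 39460*(-1/18127) = -39460/18127 ≈ -2.1769)
Q = 166349/54381 (Q = 7/3 - 1/3*(-39460/18127) = 7/3 + 39460/54381 = 166349/54381 ≈ 3.0590)
t = 21856 (t = 1366*(-4)**2 = 1366*16 = 21856)
t + Q = 21856 + 166349/54381 = 1188717485/54381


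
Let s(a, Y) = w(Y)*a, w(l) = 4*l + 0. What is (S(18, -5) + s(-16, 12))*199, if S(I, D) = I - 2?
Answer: -149648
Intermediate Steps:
w(l) = 4*l
S(I, D) = -2 + I
s(a, Y) = 4*Y*a (s(a, Y) = (4*Y)*a = 4*Y*a)
(S(18, -5) + s(-16, 12))*199 = ((-2 + 18) + 4*12*(-16))*199 = (16 - 768)*199 = -752*199 = -149648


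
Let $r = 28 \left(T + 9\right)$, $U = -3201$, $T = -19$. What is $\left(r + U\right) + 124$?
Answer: $-3357$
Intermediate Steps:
$r = -280$ ($r = 28 \left(-19 + 9\right) = 28 \left(-10\right) = -280$)
$\left(r + U\right) + 124 = \left(-280 - 3201\right) + 124 = -3481 + 124 = -3357$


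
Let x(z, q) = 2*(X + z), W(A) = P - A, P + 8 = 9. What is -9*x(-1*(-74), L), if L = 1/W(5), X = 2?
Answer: -1368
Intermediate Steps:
P = 1 (P = -8 + 9 = 1)
W(A) = 1 - A
L = -¼ (L = 1/(1 - 1*5) = 1/(1 - 5) = 1/(-4) = -¼ ≈ -0.25000)
x(z, q) = 4 + 2*z (x(z, q) = 2*(2 + z) = 4 + 2*z)
-9*x(-1*(-74), L) = -9*(4 + 2*(-1*(-74))) = -9*(4 + 2*74) = -9*(4 + 148) = -9*152 = -1368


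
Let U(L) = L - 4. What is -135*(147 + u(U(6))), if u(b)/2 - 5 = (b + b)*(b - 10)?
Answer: -12555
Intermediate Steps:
U(L) = -4 + L
u(b) = 10 + 4*b*(-10 + b) (u(b) = 10 + 2*((b + b)*(b - 10)) = 10 + 2*((2*b)*(-10 + b)) = 10 + 2*(2*b*(-10 + b)) = 10 + 4*b*(-10 + b))
-135*(147 + u(U(6))) = -135*(147 + (10 - 40*(-4 + 6) + 4*(-4 + 6)²)) = -135*(147 + (10 - 40*2 + 4*2²)) = -135*(147 + (10 - 80 + 4*4)) = -135*(147 + (10 - 80 + 16)) = -135*(147 - 54) = -135*93 = -12555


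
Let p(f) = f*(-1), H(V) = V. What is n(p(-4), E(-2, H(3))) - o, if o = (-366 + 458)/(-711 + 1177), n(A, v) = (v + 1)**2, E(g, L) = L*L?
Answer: 23254/233 ≈ 99.803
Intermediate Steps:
E(g, L) = L**2
p(f) = -f
n(A, v) = (1 + v)**2
o = 46/233 (o = 92/466 = 92*(1/466) = 46/233 ≈ 0.19742)
n(p(-4), E(-2, H(3))) - o = (1 + 3**2)**2 - 1*46/233 = (1 + 9)**2 - 46/233 = 10**2 - 46/233 = 100 - 46/233 = 23254/233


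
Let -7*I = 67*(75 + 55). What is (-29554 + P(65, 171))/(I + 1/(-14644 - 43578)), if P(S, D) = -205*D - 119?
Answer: 26380155312/507113627 ≈ 52.020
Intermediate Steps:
I = -8710/7 (I = -67*(75 + 55)/7 = -67*130/7 = -⅐*8710 = -8710/7 ≈ -1244.3)
P(S, D) = -119 - 205*D
(-29554 + P(65, 171))/(I + 1/(-14644 - 43578)) = (-29554 + (-119 - 205*171))/(-8710/7 + 1/(-14644 - 43578)) = (-29554 + (-119 - 35055))/(-8710/7 + 1/(-58222)) = (-29554 - 35174)/(-8710/7 - 1/58222) = -64728/(-507113627/407554) = -64728*(-407554/507113627) = 26380155312/507113627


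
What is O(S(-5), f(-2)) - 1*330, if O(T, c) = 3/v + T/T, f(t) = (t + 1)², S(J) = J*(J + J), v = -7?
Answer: -2306/7 ≈ -329.43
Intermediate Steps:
S(J) = 2*J² (S(J) = J*(2*J) = 2*J²)
f(t) = (1 + t)²
O(T, c) = 4/7 (O(T, c) = 3/(-7) + T/T = 3*(-⅐) + 1 = -3/7 + 1 = 4/7)
O(S(-5), f(-2)) - 1*330 = 4/7 - 1*330 = 4/7 - 330 = -2306/7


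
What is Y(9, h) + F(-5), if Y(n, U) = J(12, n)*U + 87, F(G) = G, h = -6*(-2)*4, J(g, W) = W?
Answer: 514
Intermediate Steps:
h = 48 (h = 12*4 = 48)
Y(n, U) = 87 + U*n (Y(n, U) = n*U + 87 = U*n + 87 = 87 + U*n)
Y(9, h) + F(-5) = (87 + 48*9) - 5 = (87 + 432) - 5 = 519 - 5 = 514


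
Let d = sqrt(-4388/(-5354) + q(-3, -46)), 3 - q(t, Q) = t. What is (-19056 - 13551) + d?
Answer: -32607 + 4*sqrt(3054457)/2677 ≈ -32604.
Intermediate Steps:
q(t, Q) = 3 - t
d = 4*sqrt(3054457)/2677 (d = sqrt(-4388/(-5354) + (3 - 1*(-3))) = sqrt(-4388*(-1/5354) + (3 + 3)) = sqrt(2194/2677 + 6) = sqrt(18256/2677) = 4*sqrt(3054457)/2677 ≈ 2.6114)
(-19056 - 13551) + d = (-19056 - 13551) + 4*sqrt(3054457)/2677 = -32607 + 4*sqrt(3054457)/2677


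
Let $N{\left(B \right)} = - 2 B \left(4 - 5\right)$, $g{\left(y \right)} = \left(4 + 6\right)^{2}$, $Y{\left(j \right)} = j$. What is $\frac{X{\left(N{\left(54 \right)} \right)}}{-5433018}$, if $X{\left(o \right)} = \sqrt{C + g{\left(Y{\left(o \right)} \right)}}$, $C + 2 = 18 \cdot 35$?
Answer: $- \frac{\sqrt{182}}{2716509} \approx -4.9662 \cdot 10^{-6}$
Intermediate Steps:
$g{\left(y \right)} = 100$ ($g{\left(y \right)} = 10^{2} = 100$)
$N{\left(B \right)} = 2 B$ ($N{\left(B \right)} = - 2 B \left(-1\right) = 2 B$)
$C = 628$ ($C = -2 + 18 \cdot 35 = -2 + 630 = 628$)
$X{\left(o \right)} = 2 \sqrt{182}$ ($X{\left(o \right)} = \sqrt{628 + 100} = \sqrt{728} = 2 \sqrt{182}$)
$\frac{X{\left(N{\left(54 \right)} \right)}}{-5433018} = \frac{2 \sqrt{182}}{-5433018} = 2 \sqrt{182} \left(- \frac{1}{5433018}\right) = - \frac{\sqrt{182}}{2716509}$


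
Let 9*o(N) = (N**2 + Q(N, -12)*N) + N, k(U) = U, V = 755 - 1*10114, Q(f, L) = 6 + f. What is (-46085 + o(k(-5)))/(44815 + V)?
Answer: -69125/53184 ≈ -1.2997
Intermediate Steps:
V = -9359 (V = 755 - 10114 = -9359)
o(N) = N/9 + N**2/9 + N*(6 + N)/9 (o(N) = ((N**2 + (6 + N)*N) + N)/9 = ((N**2 + N*(6 + N)) + N)/9 = (N + N**2 + N*(6 + N))/9 = N/9 + N**2/9 + N*(6 + N)/9)
(-46085 + o(k(-5)))/(44815 + V) = (-46085 + (1/9)*(-5)*(7 + 2*(-5)))/(44815 - 9359) = (-46085 + (1/9)*(-5)*(7 - 10))/35456 = (-46085 + (1/9)*(-5)*(-3))*(1/35456) = (-46085 + 5/3)*(1/35456) = -138250/3*1/35456 = -69125/53184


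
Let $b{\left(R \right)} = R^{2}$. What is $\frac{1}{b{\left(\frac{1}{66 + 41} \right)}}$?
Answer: $11449$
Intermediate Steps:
$\frac{1}{b{\left(\frac{1}{66 + 41} \right)}} = \frac{1}{\left(\frac{1}{66 + 41}\right)^{2}} = \frac{1}{\left(\frac{1}{107}\right)^{2}} = \frac{1}{\frac{1}{11449}} = 11449$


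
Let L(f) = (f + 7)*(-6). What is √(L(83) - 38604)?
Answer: 2*I*√9786 ≈ 197.85*I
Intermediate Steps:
L(f) = -42 - 6*f (L(f) = (7 + f)*(-6) = -42 - 6*f)
√(L(83) - 38604) = √((-42 - 6*83) - 38604) = √((-42 - 498) - 38604) = √(-540 - 38604) = √(-39144) = 2*I*√9786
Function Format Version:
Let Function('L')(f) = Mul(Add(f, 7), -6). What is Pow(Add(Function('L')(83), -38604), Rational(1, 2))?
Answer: Mul(2, I, Pow(9786, Rational(1, 2))) ≈ Mul(197.85, I)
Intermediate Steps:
Function('L')(f) = Add(-42, Mul(-6, f)) (Function('L')(f) = Mul(Add(7, f), -6) = Add(-42, Mul(-6, f)))
Pow(Add(Function('L')(83), -38604), Rational(1, 2)) = Pow(Add(Add(-42, Mul(-6, 83)), -38604), Rational(1, 2)) = Pow(Add(Add(-42, -498), -38604), Rational(1, 2)) = Pow(Add(-540, -38604), Rational(1, 2)) = Pow(-39144, Rational(1, 2)) = Mul(2, I, Pow(9786, Rational(1, 2)))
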